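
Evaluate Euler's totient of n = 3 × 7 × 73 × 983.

φ(3) = 3 − 1 = 2.
φ(7) = 7 − 1 = 6.
φ(73) = 73 − 1 = 72.
φ(983) = 983 − 1 = 982.
φ(1506939) = 2 × 6 × 72 × 982 = 848448.

848448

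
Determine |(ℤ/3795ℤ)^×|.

1760

First factor: 3795 = 3 · 5 · 11 · 23.
φ(3) = 3 − 1 = 2.
φ(5) = 5 − 1 = 4.
φ(11) = 11 − 1 = 10.
φ(23) = 23 − 1 = 22.
Since φ is multiplicative, φ(3795) = 2 · 4 · 10 · 22 = 1760.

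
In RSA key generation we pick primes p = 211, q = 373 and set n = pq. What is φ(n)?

78120

For distinct primes, φ(pq) = (p−1)(q−1) = 210 × 372 = 78120.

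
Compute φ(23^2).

506

φ(23^2) = 23^1·(23−1) = 23·22 = 506.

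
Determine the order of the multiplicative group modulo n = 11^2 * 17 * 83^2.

11978560

φ(11^2) = 11^2 − 11^1 = 121 − 11 = 110.
φ(17) = 17 − 1 = 16.
φ(83^2) = 83^1·(83−1) = 83·82 = 6806.
Multiply: 110 · 16 · 6806 = 11978560.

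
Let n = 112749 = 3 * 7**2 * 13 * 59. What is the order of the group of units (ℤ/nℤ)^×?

φ(112749) = 112749 · (1 − 1/3) · (1 − 1/7) · (1 − 1/13) · (1 − 1/59)
       = 112749 · 8352/16107 = 58464.

58464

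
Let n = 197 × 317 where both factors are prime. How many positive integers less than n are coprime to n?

61936

φ(197) = 197 − 1 = 196.
φ(317) = 317 − 1 = 316.
Since φ is multiplicative, φ(62449) = 196 · 316 = 61936.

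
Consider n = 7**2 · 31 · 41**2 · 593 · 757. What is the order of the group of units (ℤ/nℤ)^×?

924821452800

φ(1146241320539) = 1146241320539 · (1 − 1/7) · (1 − 1/31) · (1 − 1/41) · (1 − 1/593) · (1 − 1/757)
       = 1146241320539 · 3222374400/3993872197 = 924821452800.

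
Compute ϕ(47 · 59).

φ(47) = 47 − 1 = 46.
φ(59) = 59 − 1 = 58.
Since φ is multiplicative, φ(2773) = 46 · 58 = 2668.

2668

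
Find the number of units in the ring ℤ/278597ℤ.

First factor: 278597 = 11 · 19 · 31 · 43.
φ(278597) = 278597 · (1 − 1/11) · (1 − 1/19) · (1 − 1/31) · (1 − 1/43)
       = 278597 · 226800/278597 = 226800.

226800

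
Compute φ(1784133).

First factor: 1784133 = 3^3 · 13^2 · 17 · 23.
φ(1784133) = 1784133 · (1 − 1/3) · (1 − 1/13) · (1 − 1/17) · (1 − 1/23)
       = 1784133 · 8448/15249 = 988416.

988416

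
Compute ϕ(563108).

First factor: 563108 = 2**2 · 7**2 · 13**2 · 17.
φ(2^2) = 2^1·(2−1) = 2·1 = 2.
φ(7^2) = 7^2 − 7^1 = 49 − 7 = 42.
φ(13^2) = 13^2 − 13^1 = 169 − 13 = 156.
φ(17) = 17 − 1 = 16.
Multiply: 2 · 42 · 156 · 16 = 209664.

209664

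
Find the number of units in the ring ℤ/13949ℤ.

12096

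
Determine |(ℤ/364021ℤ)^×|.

266112

364021 = 7**2 · 17 · 19 · 23.
φ(364021) = 364021 · (1 − 1/7) · (1 − 1/17) · (1 − 1/19) · (1 − 1/23)
       = 364021 · 38016/52003 = 266112.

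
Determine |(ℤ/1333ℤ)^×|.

First factor: 1333 = 31 · 43.
φ(31) = 31 − 1 = 30.
φ(43) = 43 − 1 = 42.
Since φ is multiplicative, φ(1333) = 30 · 42 = 1260.

1260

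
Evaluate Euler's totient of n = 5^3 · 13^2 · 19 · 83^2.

1911124800

φ(2765072375) = 2765072375 · (1 − 1/5) · (1 − 1/13) · (1 − 1/19) · (1 − 1/83)
       = 2765072375 · 70848/102505 = 1911124800.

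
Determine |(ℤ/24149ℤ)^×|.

Factor 24149: 24149 = 19 · 31 · 41.
φ(19) = 19 − 1 = 18.
φ(31) = 31 − 1 = 30.
φ(41) = 41 − 1 = 40.
φ(24149) = 18 × 30 × 40 = 21600.

21600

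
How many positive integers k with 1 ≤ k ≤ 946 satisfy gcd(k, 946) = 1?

420

946 = 2 * 11 * 43.
φ(946) = 946 · (1 − 1/2) · (1 − 1/11) · (1 − 1/43)
       = 946 · 420/946 = 420.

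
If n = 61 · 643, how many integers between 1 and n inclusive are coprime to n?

38520

φ(39223) = 39223 · (1 − 1/61) · (1 − 1/643)
       = 39223 · 38520/39223 = 38520.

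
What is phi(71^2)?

4970

φ(5041) = 5041 · (1 − 1/71)
       = 5041 · 70/71 = 4970.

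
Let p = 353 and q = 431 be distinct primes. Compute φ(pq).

151360

φ(pq) = (p−1)(q−1) = 352 · 430 = 151360.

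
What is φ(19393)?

19393 = 11 · 41 · 43.
φ(19393) = 19393 · (1 − 1/11) · (1 − 1/41) · (1 − 1/43)
       = 19393 · 16800/19393 = 16800.

16800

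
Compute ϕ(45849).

Factor 45849: 45849 = 3 · 17 · 29 · 31.
φ(45849) = 45849 · (1 − 1/3) · (1 − 1/17) · (1 − 1/29) · (1 − 1/31)
       = 45849 · 26880/45849 = 26880.

26880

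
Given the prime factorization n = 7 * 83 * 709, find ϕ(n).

φ(411929) = 411929 · (1 − 1/7) · (1 − 1/83) · (1 − 1/709)
       = 411929 · 348336/411929 = 348336.

348336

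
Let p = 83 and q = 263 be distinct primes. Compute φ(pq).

21484

φ(pq) = (p−1)(q−1) = 82 · 262 = 21484.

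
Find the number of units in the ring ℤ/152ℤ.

72

Prime factorization: 152 = 2^3 · 19.
φ(152) = 152 · (1 − 1/2) · (1 − 1/19)
       = 152 · 18/38 = 72.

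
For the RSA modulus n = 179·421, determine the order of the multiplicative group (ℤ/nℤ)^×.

φ(75359) = 75359 · (1 − 1/179) · (1 − 1/421)
       = 75359 · 74760/75359 = 74760.

74760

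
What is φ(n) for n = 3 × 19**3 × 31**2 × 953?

11506138560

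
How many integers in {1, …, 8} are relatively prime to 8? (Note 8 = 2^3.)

φ(2^3) = 2^2·(2−1) = 4·1 = 4.

4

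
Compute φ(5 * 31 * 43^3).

φ(5) = 5 − 1 = 4.
φ(31) = 31 − 1 = 30.
φ(43^3) = 43^2·(43−1) = 1849·42 = 77658.
φ(12323585) = 4 × 30 × 77658 = 9318960.

9318960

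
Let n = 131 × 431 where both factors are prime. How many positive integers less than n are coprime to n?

φ(56461) = 56461 · (1 − 1/131) · (1 − 1/431)
       = 56461 · 55900/56461 = 55900.

55900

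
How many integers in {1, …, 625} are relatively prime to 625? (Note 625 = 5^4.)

500

φ(625) = 625 · (1 − 1/5)
       = 625 · 4/5 = 500.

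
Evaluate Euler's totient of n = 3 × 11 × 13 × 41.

φ(17589) = 17589 · (1 − 1/3) · (1 − 1/11) · (1 − 1/13) · (1 − 1/41)
       = 17589 · 9600/17589 = 9600.

9600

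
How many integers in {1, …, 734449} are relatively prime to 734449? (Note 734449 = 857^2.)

733592

φ(734449) = 734449 · (1 − 1/857)
       = 734449 · 856/857 = 733592.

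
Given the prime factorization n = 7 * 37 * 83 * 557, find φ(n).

φ(7) = 7 − 1 = 6.
φ(37) = 37 − 1 = 36.
φ(83) = 83 − 1 = 82.
φ(557) = 557 − 1 = 556.
Since φ is multiplicative, φ(11973829) = 6 · 36 · 82 · 556 = 9847872.

9847872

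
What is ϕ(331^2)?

109230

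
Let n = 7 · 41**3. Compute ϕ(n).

403440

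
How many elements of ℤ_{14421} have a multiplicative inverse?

7920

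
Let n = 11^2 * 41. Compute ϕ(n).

4400

φ(4961) = 4961 · (1 − 1/11) · (1 − 1/41)
       = 4961 · 400/451 = 4400.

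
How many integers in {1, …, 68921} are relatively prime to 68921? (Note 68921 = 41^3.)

67240

φ(68921) = 68921 · (1 − 1/41)
       = 68921 · 40/41 = 67240.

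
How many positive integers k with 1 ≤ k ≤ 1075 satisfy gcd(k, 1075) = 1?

840

1075 = 5^2 * 43.
φ(1075) = 1075 · (1 − 1/5) · (1 − 1/43)
       = 1075 · 168/215 = 840.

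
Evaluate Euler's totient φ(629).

576

Factor 629: 629 = 17 × 37.
φ(629) = 629 · (1 − 1/17) · (1 − 1/37)
       = 629 · 576/629 = 576.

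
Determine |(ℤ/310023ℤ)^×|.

163296

First factor: 310023 = 3^2 · 7^2 · 19 · 37.
φ(310023) = 310023 · (1 − 1/3) · (1 − 1/7) · (1 − 1/19) · (1 − 1/37)
       = 310023 · 7776/14763 = 163296.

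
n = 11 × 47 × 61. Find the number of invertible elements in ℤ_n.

27600

φ(31537) = 31537 · (1 − 1/11) · (1 − 1/47) · (1 − 1/61)
       = 31537 · 27600/31537 = 27600.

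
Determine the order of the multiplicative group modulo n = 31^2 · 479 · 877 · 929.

φ(375037079827) = 375037079827 · (1 − 1/31) · (1 − 1/479) · (1 − 1/877) · (1 − 1/929)
       = 375037079827 · 11657387520/12097970317 = 361379013120.

361379013120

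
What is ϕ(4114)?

Factor 4114: 4114 = 2 * 11**2 * 17.
φ(4114) = 4114 · (1 − 1/2) · (1 − 1/11) · (1 − 1/17)
       = 4114 · 160/374 = 1760.

1760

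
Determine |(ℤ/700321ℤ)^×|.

604800

Prime factorization: 700321 = 19 × 29 × 31 × 41.
φ(19) = 19 − 1 = 18.
φ(29) = 29 − 1 = 28.
φ(31) = 31 − 1 = 30.
φ(41) = 41 − 1 = 40.
Multiply: 18 · 28 · 30 · 40 = 604800.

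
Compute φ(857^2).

φ(857^2) = 857^2 − 857^1 = 734449 − 857 = 733592.

733592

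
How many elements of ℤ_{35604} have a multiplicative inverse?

Factor 35604: 35604 = 2^2 · 3^2 · 23 · 43.
φ(35604) = 35604 · (1 − 1/2) · (1 − 1/3) · (1 − 1/23) · (1 − 1/43)
       = 35604 · 1848/5934 = 11088.

11088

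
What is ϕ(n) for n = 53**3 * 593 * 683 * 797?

46943366559232

φ(48057516889411) = 48057516889411 · (1 − 1/53) · (1 − 1/593) · (1 − 1/683) · (1 − 1/797)
       = 48057516889411 · 16711771648/17108407579 = 46943366559232.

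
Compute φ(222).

72

Prime factorization: 222 = 2 · 3 · 37.
φ(222) = 222 · (1 − 1/2) · (1 − 1/3) · (1 − 1/37)
       = 222 · 72/222 = 72.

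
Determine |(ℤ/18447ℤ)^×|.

10080

First factor: 18447 = 3 · 11 · 13 · 43.
φ(18447) = 18447 · (1 − 1/3) · (1 − 1/11) · (1 − 1/13) · (1 − 1/43)
       = 18447 · 10080/18447 = 10080.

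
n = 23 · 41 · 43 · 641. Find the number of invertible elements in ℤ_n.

23654400

φ(23) = 23 − 1 = 22.
φ(41) = 41 − 1 = 40.
φ(43) = 43 − 1 = 42.
φ(641) = 641 − 1 = 640.
φ(25991909) = 22 × 40 × 42 × 640 = 23654400.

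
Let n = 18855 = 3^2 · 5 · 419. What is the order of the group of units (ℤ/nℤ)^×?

10032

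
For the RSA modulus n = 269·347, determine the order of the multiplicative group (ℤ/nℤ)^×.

φ(n) = (p − 1)(q − 1) = (269−1)(347−1) = 268·346 = 92728.

92728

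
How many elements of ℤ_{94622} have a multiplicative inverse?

38720

Prime factorization: 94622 = 2 · 11**2 · 17 · 23.
φ(2) = 2 − 1 = 1.
φ(11^2) = 11^2 − 11^1 = 121 − 11 = 110.
φ(17) = 17 − 1 = 16.
φ(23) = 23 − 1 = 22.
Multiply: 1 · 110 · 16 · 22 = 38720.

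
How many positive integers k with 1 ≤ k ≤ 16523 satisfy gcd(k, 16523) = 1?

Prime factorization: 16523 = 13 × 31 × 41.
φ(13) = 13 − 1 = 12.
φ(31) = 31 − 1 = 30.
φ(41) = 41 − 1 = 40.
φ(16523) = 12 × 30 × 40 = 14400.

14400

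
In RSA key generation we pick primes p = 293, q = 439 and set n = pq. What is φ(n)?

127896

φ(293) = 293 − 1 = 292.
φ(439) = 439 − 1 = 438.
Since φ is multiplicative, φ(128627) = 292 · 438 = 127896.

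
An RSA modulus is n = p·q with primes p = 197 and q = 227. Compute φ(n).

44296

φ(197) = 197 − 1 = 196.
φ(227) = 227 − 1 = 226.
Since φ is multiplicative, φ(44719) = 196 · 226 = 44296.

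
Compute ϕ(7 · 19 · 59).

6264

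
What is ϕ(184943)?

147840

First factor: 184943 = 11 * 17 * 23 * 43.
φ(11) = 11 − 1 = 10.
φ(17) = 17 − 1 = 16.
φ(23) = 23 − 1 = 22.
φ(43) = 43 − 1 = 42.
φ(184943) = 10 × 16 × 22 × 42 = 147840.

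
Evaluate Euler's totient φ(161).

132

161 = 7 * 23.
φ(7) = 7 − 1 = 6.
φ(23) = 23 − 1 = 22.
Since φ is multiplicative, φ(161) = 6 · 22 = 132.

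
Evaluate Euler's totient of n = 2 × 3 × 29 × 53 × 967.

2812992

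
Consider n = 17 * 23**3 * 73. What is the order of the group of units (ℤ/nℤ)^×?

13406976

φ(15099247) = 15099247 · (1 − 1/17) · (1 − 1/23) · (1 − 1/73)
       = 15099247 · 25344/28543 = 13406976.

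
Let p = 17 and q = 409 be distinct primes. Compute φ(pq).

6528

For distinct primes, φ(pq) = (p−1)(q−1) = 16 × 408 = 6528.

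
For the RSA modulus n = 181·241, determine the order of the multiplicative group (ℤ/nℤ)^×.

43200

φ(n) = (p − 1)(q − 1) = (181−1)(241−1) = 180·240 = 43200.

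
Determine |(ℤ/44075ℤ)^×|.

33600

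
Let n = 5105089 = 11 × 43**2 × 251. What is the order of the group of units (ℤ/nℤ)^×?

φ(11) = 11 − 1 = 10.
φ(43^2) = 43^2 − 43^1 = 1849 − 43 = 1806.
φ(251) = 251 − 1 = 250.
φ(5105089) = 10 × 1806 × 250 = 4515000.

4515000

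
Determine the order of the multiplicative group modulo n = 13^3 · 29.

56784

φ(63713) = 63713 · (1 − 1/13) · (1 − 1/29)
       = 63713 · 336/377 = 56784.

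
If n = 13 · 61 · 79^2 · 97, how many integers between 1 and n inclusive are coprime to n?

φ(480063961) = 480063961 · (1 − 1/13) · (1 − 1/61) · (1 − 1/79) · (1 − 1/97)
       = 480063961 · 5391360/6076759 = 425917440.

425917440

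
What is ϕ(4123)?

3240

First factor: 4123 = 7 · 19 · 31.
φ(4123) = 4123 · (1 − 1/7) · (1 − 1/19) · (1 − 1/31)
       = 4123 · 3240/4123 = 3240.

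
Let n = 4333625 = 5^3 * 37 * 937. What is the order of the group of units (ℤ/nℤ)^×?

3369600

φ(4333625) = 4333625 · (1 − 1/5) · (1 − 1/37) · (1 − 1/937)
       = 4333625 · 134784/173345 = 3369600.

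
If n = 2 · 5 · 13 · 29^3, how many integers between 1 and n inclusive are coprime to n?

1130304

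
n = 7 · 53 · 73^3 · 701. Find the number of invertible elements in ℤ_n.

83797459200

φ(7) = 7 − 1 = 6.
φ(53) = 53 − 1 = 52.
φ(73^3) = 73^2·(73−1) = 5329·72 = 383688.
φ(701) = 701 − 1 = 700.
Multiply: 6 · 52 · 383688 · 700 = 83797459200.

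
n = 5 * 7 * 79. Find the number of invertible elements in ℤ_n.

1872

φ(5) = 5 − 1 = 4.
φ(7) = 7 − 1 = 6.
φ(79) = 79 − 1 = 78.
Since φ is multiplicative, φ(2765) = 4 · 6 · 78 = 1872.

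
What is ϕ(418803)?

418803 = 3 × 7**3 × 11 × 37.
φ(418803) = 418803 · (1 − 1/3) · (1 − 1/7) · (1 − 1/11) · (1 − 1/37)
       = 418803 · 4320/8547 = 211680.

211680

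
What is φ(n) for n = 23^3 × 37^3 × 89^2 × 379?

φ(1850154104510009) = 1850154104510009 · (1 − 1/23) · (1 − 1/37) · (1 − 1/89) · (1 − 1/379)
       = 1850154104510009 · 26345088/28705081 = 1698043377647232.

1698043377647232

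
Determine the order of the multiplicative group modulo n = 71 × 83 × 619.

φ(3647767) = 3647767 · (1 − 1/71) · (1 − 1/83) · (1 − 1/619)
       = 3647767 · 3547320/3647767 = 3547320.

3547320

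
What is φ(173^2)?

29756

φ(173^2) = 173^2 − 173^1 = 29929 − 173 = 29756.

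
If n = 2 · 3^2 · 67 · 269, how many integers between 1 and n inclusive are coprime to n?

φ(324414) = 324414 · (1 − 1/2) · (1 − 1/3) · (1 − 1/67) · (1 − 1/269)
       = 324414 · 35376/108138 = 106128.

106128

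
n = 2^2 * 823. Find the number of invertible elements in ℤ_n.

1644

φ(2^2) = 2^2 − 2^1 = 4 − 2 = 2.
φ(823) = 823 − 1 = 822.
φ(3292) = 2 × 822 = 1644.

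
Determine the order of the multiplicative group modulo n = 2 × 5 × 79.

312

φ(790) = 790 · (1 − 1/2) · (1 − 1/5) · (1 − 1/79)
       = 790 · 312/790 = 312.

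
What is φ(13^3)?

2028

φ(13^3) = 13^3 − 13^2 = 2197 − 169 = 2028.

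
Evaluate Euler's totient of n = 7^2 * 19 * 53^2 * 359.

φ(938849261) = 938849261 · (1 − 1/7) · (1 − 1/19) · (1 − 1/53) · (1 − 1/359)
       = 938849261 · 2010528/2530591 = 745905888.

745905888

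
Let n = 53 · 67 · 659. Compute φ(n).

φ(53) = 53 − 1 = 52.
φ(67) = 67 − 1 = 66.
φ(659) = 659 − 1 = 658.
φ(2340109) = 52 × 66 × 658 = 2258256.

2258256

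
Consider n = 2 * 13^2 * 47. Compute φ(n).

7176

φ(15886) = 15886 · (1 − 1/2) · (1 − 1/13) · (1 − 1/47)
       = 15886 · 552/1222 = 7176.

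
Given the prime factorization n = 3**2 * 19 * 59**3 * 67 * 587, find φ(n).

843329561184

φ(3^2) = 3^2 − 3^1 = 9 − 3 = 6.
φ(19) = 19 − 1 = 18.
φ(59^3) = 59^3 − 59^2 = 205379 − 3481 = 201898.
φ(67) = 67 − 1 = 66.
φ(587) = 587 − 1 = 586.
φ(1381226968161) = 6 × 18 × 201898 × 66 × 586 = 843329561184.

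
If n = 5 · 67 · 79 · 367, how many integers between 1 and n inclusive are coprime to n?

7536672

φ(9712655) = 9712655 · (1 − 1/5) · (1 − 1/67) · (1 − 1/79) · (1 − 1/367)
       = 9712655 · 7536672/9712655 = 7536672.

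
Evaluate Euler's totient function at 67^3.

296274

φ(67^3) = 67^2·(67−1) = 4489·66 = 296274.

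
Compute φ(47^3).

101614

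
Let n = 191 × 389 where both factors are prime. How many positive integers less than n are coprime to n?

φ(n) = (p − 1)(q − 1) = (191−1)(389−1) = 190·388 = 73720.

73720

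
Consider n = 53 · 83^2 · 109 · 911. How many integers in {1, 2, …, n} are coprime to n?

34782471360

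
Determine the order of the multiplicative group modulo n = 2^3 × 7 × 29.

φ(1624) = 1624 · (1 − 1/2) · (1 − 1/7) · (1 − 1/29)
       = 1624 · 168/406 = 672.

672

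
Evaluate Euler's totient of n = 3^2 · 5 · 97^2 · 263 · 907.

53049793536

φ(100999452105) = 100999452105 · (1 − 1/3) · (1 − 1/5) · (1 − 1/97) · (1 − 1/263) · (1 − 1/907)
       = 100999452105 · 182301696/347077155 = 53049793536.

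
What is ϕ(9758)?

First factor: 9758 = 2 * 7 * 17 * 41.
φ(9758) = 9758 · (1 − 1/2) · (1 − 1/7) · (1 − 1/17) · (1 − 1/41)
       = 9758 · 3840/9758 = 3840.

3840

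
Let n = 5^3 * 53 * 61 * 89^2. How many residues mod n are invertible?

φ(3201074125) = 3201074125 · (1 − 1/5) · (1 − 1/53) · (1 − 1/61) · (1 − 1/89)
       = 3201074125 · 1098240/1438685 = 2443584000.

2443584000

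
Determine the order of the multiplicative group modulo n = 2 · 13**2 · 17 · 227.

φ(2) = 2 − 1 = 1.
φ(13^2) = 13^2 − 13^1 = 169 − 13 = 156.
φ(17) = 17 − 1 = 16.
φ(227) = 227 − 1 = 226.
Multiply: 1 · 156 · 16 · 226 = 564096.

564096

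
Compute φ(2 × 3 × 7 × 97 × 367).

421632

φ(2) = 2 − 1 = 1.
φ(3) = 3 − 1 = 2.
φ(7) = 7 − 1 = 6.
φ(97) = 97 − 1 = 96.
φ(367) = 367 − 1 = 366.
Since φ is multiplicative, φ(1495158) = 1 · 2 · 6 · 96 · 366 = 421632.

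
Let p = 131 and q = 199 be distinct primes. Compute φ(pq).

φ(26069) = 26069 · (1 − 1/131) · (1 − 1/199)
       = 26069 · 25740/26069 = 25740.

25740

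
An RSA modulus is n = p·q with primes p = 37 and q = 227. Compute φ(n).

8136

φ(n) = (p − 1)(q − 1) = (37−1)(227−1) = 36·226 = 8136.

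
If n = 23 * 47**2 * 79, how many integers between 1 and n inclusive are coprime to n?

3709992

φ(4013753) = 4013753 · (1 − 1/23) · (1 − 1/47) · (1 − 1/79)
       = 4013753 · 78936/85399 = 3709992.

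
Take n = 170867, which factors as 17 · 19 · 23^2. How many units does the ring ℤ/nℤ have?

φ(170867) = 170867 · (1 − 1/17) · (1 − 1/19) · (1 − 1/23)
       = 170867 · 6336/7429 = 145728.

145728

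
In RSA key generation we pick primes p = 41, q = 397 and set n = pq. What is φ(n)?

15840

φ(16277) = 16277 · (1 − 1/41) · (1 − 1/397)
       = 16277 · 15840/16277 = 15840.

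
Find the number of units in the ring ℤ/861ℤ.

861 = 3 * 7 * 41.
φ(861) = 861 · (1 − 1/3) · (1 − 1/7) · (1 − 1/41)
       = 861 · 480/861 = 480.

480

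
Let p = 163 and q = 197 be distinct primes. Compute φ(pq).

φ(32111) = 32111 · (1 − 1/163) · (1 − 1/197)
       = 32111 · 31752/32111 = 31752.

31752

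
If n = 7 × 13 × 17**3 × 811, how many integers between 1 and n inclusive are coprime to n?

269671680

φ(7) = 7 − 1 = 6.
φ(13) = 13 − 1 = 12.
φ(17^3) = 17^3 − 17^2 = 4913 − 289 = 4624.
φ(811) = 811 − 1 = 810.
Multiply: 6 · 12 · 4624 · 810 = 269671680.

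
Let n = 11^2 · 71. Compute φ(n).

φ(8591) = 8591 · (1 − 1/11) · (1 − 1/71)
       = 8591 · 700/781 = 7700.

7700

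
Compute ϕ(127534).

First factor: 127534 = 2 · 11**2 · 17 · 31.
φ(127534) = 127534 · (1 − 1/2) · (1 − 1/11) · (1 − 1/17) · (1 − 1/31)
       = 127534 · 4800/11594 = 52800.

52800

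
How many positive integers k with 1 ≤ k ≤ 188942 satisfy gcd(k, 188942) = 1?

85176

188942 = 2 · 13**3 · 43.
φ(188942) = 188942 · (1 − 1/2) · (1 − 1/13) · (1 − 1/43)
       = 188942 · 504/1118 = 85176.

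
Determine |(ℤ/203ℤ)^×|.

168

Factor 203: 203 = 7 × 29.
φ(203) = 203 · (1 − 1/7) · (1 − 1/29)
       = 203 · 168/203 = 168.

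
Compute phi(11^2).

110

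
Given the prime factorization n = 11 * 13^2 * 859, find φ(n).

1338480

φ(1596881) = 1596881 · (1 − 1/11) · (1 − 1/13) · (1 − 1/859)
       = 1596881 · 102960/122837 = 1338480.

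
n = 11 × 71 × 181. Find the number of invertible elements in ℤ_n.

126000

φ(11) = 11 − 1 = 10.
φ(71) = 71 − 1 = 70.
φ(181) = 181 − 1 = 180.
Since φ is multiplicative, φ(141361) = 10 · 70 · 180 = 126000.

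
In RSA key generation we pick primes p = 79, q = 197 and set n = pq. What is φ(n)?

For distinct primes, φ(pq) = (p−1)(q−1) = 78 × 196 = 15288.

15288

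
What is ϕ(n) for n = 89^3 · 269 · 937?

174853096704

φ(177689551357) = 177689551357 · (1 − 1/89) · (1 − 1/269) · (1 − 1/937)
       = 177689551357 · 22074624/22432717 = 174853096704.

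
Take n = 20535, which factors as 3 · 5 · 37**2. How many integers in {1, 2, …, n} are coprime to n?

10656

φ(20535) = 20535 · (1 − 1/3) · (1 − 1/5) · (1 − 1/37)
       = 20535 · 288/555 = 10656.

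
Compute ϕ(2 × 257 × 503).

128512

φ(2) = 2 − 1 = 1.
φ(257) = 257 − 1 = 256.
φ(503) = 503 − 1 = 502.
Since φ is multiplicative, φ(258542) = 1 · 256 · 502 = 128512.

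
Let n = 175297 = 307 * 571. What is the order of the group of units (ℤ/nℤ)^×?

174420

φ(307) = 307 − 1 = 306.
φ(571) = 571 − 1 = 570.
Since φ is multiplicative, φ(175297) = 306 · 570 = 174420.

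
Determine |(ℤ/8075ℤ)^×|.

5760

First factor: 8075 = 5^2 × 17 × 19.
φ(8075) = 8075 · (1 − 1/5) · (1 − 1/17) · (1 − 1/19)
       = 8075 · 1152/1615 = 5760.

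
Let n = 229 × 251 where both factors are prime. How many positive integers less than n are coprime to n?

57000

φ(n) = (p − 1)(q − 1) = (229−1)(251−1) = 228·250 = 57000.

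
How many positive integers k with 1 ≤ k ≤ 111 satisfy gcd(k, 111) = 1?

72

Factor 111: 111 = 3 · 37.
φ(3) = 3 − 1 = 2.
φ(37) = 37 − 1 = 36.
Multiply: 2 · 36 = 72.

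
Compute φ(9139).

7776

First factor: 9139 = 13 · 19 · 37.
φ(13) = 13 − 1 = 12.
φ(19) = 19 − 1 = 18.
φ(37) = 37 − 1 = 36.
Since φ is multiplicative, φ(9139) = 12 · 18 · 36 = 7776.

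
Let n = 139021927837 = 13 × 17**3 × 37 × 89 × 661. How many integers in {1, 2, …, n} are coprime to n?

116018749440

φ(13) = 13 − 1 = 12.
φ(17^3) = 17^3 − 17^2 = 4913 − 289 = 4624.
φ(37) = 37 − 1 = 36.
φ(89) = 89 − 1 = 88.
φ(661) = 661 − 1 = 660.
Multiply: 12 · 4624 · 36 · 88 · 660 = 116018749440.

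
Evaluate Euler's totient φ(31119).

17600

Factor 31119: 31119 = 3 * 11 * 23 * 41.
φ(3) = 3 − 1 = 2.
φ(11) = 11 − 1 = 10.
φ(23) = 23 − 1 = 22.
φ(41) = 41 − 1 = 40.
Since φ is multiplicative, φ(31119) = 2 · 10 · 22 · 40 = 17600.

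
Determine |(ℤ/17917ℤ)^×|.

15840

Prime factorization: 17917 = 19 · 23 · 41.
φ(19) = 19 − 1 = 18.
φ(23) = 23 − 1 = 22.
φ(41) = 41 − 1 = 40.
Since φ is multiplicative, φ(17917) = 18 · 22 · 40 = 15840.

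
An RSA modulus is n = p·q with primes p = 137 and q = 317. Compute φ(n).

42976

For distinct primes, φ(pq) = (p−1)(q−1) = 136 × 316 = 42976.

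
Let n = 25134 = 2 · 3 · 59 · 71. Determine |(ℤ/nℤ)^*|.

φ(2) = 2 − 1 = 1.
φ(3) = 3 − 1 = 2.
φ(59) = 59 − 1 = 58.
φ(71) = 71 − 1 = 70.
φ(25134) = 1 × 2 × 58 × 70 = 8120.

8120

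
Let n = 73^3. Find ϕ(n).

φ(73^3) = 73^2·(73−1) = 5329·72 = 383688.

383688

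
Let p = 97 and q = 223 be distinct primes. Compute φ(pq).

φ(97) = 97 − 1 = 96.
φ(223) = 223 − 1 = 222.
Since φ is multiplicative, φ(21631) = 96 · 222 = 21312.

21312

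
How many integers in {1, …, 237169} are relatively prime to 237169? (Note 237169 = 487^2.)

φ(237169) = 237169 · (1 − 1/487)
       = 237169 · 486/487 = 236682.

236682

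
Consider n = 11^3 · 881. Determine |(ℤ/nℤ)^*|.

1064800

φ(11^3) = 11^2·(11−1) = 121·10 = 1210.
φ(881) = 881 − 1 = 880.
Multiply: 1210 · 880 = 1064800.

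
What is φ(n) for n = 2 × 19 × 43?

756

φ(2) = 2 − 1 = 1.
φ(19) = 19 − 1 = 18.
φ(43) = 43 − 1 = 42.
φ(1634) = 1 × 18 × 42 = 756.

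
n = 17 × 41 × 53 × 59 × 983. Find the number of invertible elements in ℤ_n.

1895495680

φ(17) = 17 − 1 = 16.
φ(41) = 41 − 1 = 40.
φ(53) = 53 − 1 = 52.
φ(59) = 59 − 1 = 58.
φ(983) = 983 − 1 = 982.
Since φ is multiplicative, φ(2142467177) = 16 · 40 · 52 · 58 · 982 = 1895495680.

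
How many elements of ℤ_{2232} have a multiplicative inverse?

First factor: 2232 = 2**3 × 3**2 × 31.
φ(2^3) = 2^2·(2−1) = 4·1 = 4.
φ(3^2) = 3^2 − 3^1 = 9 − 3 = 6.
φ(31) = 31 − 1 = 30.
Multiply: 4 · 6 · 30 = 720.

720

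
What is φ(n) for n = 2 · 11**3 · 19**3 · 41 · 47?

φ(2) = 2 − 1 = 1.
φ(11^3) = 11^2·(11−1) = 121·10 = 1210.
φ(19^3) = 19^3 − 19^2 = 6859 − 361 = 6498.
φ(41) = 41 − 1 = 40.
φ(47) = 47 − 1 = 46.
Multiply: 1 · 1210 · 6498 · 40 · 46 = 14467147200.

14467147200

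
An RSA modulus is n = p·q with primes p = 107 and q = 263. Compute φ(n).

φ(107) = 107 − 1 = 106.
φ(263) = 263 − 1 = 262.
φ(28141) = 106 × 262 = 27772.

27772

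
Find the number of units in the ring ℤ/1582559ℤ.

Prime factorization: 1582559 = 11^3 · 29 · 41.
φ(1582559) = 1582559 · (1 − 1/11) · (1 − 1/29) · (1 − 1/41)
       = 1582559 · 11200/13079 = 1355200.

1355200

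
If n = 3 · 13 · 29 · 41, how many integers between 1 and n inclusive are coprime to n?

φ(46371) = 46371 · (1 − 1/3) · (1 − 1/13) · (1 − 1/29) · (1 − 1/41)
       = 46371 · 26880/46371 = 26880.

26880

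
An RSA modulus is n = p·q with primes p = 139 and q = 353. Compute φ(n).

48576

φ(49067) = 49067 · (1 − 1/139) · (1 − 1/353)
       = 49067 · 48576/49067 = 48576.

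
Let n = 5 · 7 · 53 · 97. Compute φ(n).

119808

φ(5) = 5 − 1 = 4.
φ(7) = 7 − 1 = 6.
φ(53) = 53 − 1 = 52.
φ(97) = 97 − 1 = 96.
φ(179935) = 4 × 6 × 52 × 96 = 119808.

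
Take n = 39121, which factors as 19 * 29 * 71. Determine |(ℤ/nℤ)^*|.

φ(19) = 19 − 1 = 18.
φ(29) = 29 − 1 = 28.
φ(71) = 71 − 1 = 70.
Multiply: 18 · 28 · 70 = 35280.

35280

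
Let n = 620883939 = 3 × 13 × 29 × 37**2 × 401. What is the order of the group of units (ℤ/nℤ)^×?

358041600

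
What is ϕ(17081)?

First factor: 17081 = 19 · 29 · 31.
φ(19) = 19 − 1 = 18.
φ(29) = 29 − 1 = 28.
φ(31) = 31 − 1 = 30.
Multiply: 18 · 28 · 30 = 15120.

15120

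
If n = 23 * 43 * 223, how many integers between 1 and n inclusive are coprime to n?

205128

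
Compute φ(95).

First factor: 95 = 5 · 19.
φ(95) = 95 · (1 − 1/5) · (1 − 1/19)
       = 95 · 72/95 = 72.

72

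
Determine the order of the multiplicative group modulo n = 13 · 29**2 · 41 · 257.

φ(13) = 13 − 1 = 12.
φ(29^2) = 29^2 − 29^1 = 841 − 29 = 812.
φ(41) = 41 − 1 = 40.
φ(257) = 257 − 1 = 256.
φ(115201021) = 12 × 812 × 40 × 256 = 99778560.

99778560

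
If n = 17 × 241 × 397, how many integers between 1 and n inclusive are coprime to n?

1520640

φ(1626509) = 1626509 · (1 − 1/17) · (1 − 1/241) · (1 − 1/397)
       = 1626509 · 1520640/1626509 = 1520640.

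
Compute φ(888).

Factor 888: 888 = 2**3 × 3 × 37.
φ(2^3) = 2^2·(2−1) = 4·1 = 4.
φ(3) = 3 − 1 = 2.
φ(37) = 37 − 1 = 36.
φ(888) = 4 × 2 × 36 = 288.

288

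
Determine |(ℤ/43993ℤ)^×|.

40320

Factor 43993: 43993 = 29 × 37 × 41.
φ(43993) = 43993 · (1 − 1/29) · (1 − 1/37) · (1 − 1/41)
       = 43993 · 40320/43993 = 40320.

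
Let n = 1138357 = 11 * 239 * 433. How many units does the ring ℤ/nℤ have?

1028160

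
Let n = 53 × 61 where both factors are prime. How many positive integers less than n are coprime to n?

φ(pq) = (p−1)(q−1) = 52 · 60 = 3120.

3120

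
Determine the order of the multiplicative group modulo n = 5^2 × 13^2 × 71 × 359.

78187200

φ(107691025) = 107691025 · (1 − 1/5) · (1 − 1/13) · (1 − 1/71) · (1 − 1/359)
       = 107691025 · 1202880/1656785 = 78187200.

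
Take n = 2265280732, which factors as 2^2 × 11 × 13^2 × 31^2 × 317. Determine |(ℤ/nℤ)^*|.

916905600

φ(2265280732) = 2265280732 · (1 − 1/2) · (1 − 1/11) · (1 − 1/13) · (1 − 1/31) · (1 − 1/317)
       = 2265280732 · 1137600/2810522 = 916905600.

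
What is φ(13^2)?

156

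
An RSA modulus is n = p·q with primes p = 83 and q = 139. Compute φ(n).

11316

φ(83) = 83 − 1 = 82.
φ(139) = 139 − 1 = 138.
Multiply: 82 · 138 = 11316.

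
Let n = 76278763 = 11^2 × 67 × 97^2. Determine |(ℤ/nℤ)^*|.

φ(11^2) = 11^2 − 11^1 = 121 − 11 = 110.
φ(67) = 67 − 1 = 66.
φ(97^2) = 97^2 − 97^1 = 9409 − 97 = 9312.
Since φ is multiplicative, φ(76278763) = 110 · 66 · 9312 = 67605120.

67605120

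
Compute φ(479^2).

228962

φ(229441) = 229441 · (1 − 1/479)
       = 229441 · 478/479 = 228962.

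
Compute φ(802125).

396000

First factor: 802125 = 3**2 · 5**3 · 23 · 31.
φ(3^2) = 3^2 − 3^1 = 9 − 3 = 6.
φ(5^3) = 5^2·(5−1) = 25·4 = 100.
φ(23) = 23 − 1 = 22.
φ(31) = 31 − 1 = 30.
φ(802125) = 6 × 100 × 22 × 30 = 396000.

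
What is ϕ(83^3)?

φ(83^3) = 83^3 − 83^2 = 571787 − 6889 = 564898.

564898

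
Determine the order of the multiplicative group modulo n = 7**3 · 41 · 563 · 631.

4163745600

φ(7^3) = 7^3 − 7^2 = 343 − 49 = 294.
φ(41) = 41 − 1 = 40.
φ(563) = 563 − 1 = 562.
φ(631) = 631 − 1 = 630.
φ(4995922939) = 294 × 40 × 562 × 630 = 4163745600.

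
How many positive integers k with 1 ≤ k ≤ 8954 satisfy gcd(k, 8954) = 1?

3960

First factor: 8954 = 2 × 11**2 × 37.
φ(2) = 2 − 1 = 1.
φ(11^2) = 11^1·(11−1) = 11·10 = 110.
φ(37) = 37 − 1 = 36.
Multiply: 1 · 110 · 36 = 3960.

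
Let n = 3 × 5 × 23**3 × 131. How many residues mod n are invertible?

12103520

φ(23908155) = 23908155 · (1 − 1/3) · (1 − 1/5) · (1 − 1/23) · (1 − 1/131)
       = 23908155 · 22880/45195 = 12103520.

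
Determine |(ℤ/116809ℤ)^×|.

86400

Prime factorization: 116809 = 7 · 11 · 37 · 41.
φ(7) = 7 − 1 = 6.
φ(11) = 11 − 1 = 10.
φ(37) = 37 − 1 = 36.
φ(41) = 41 − 1 = 40.
φ(116809) = 6 × 10 × 36 × 40 = 86400.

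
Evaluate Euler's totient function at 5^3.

100

φ(5^3) = 5^3 − 5^2 = 125 − 25 = 100.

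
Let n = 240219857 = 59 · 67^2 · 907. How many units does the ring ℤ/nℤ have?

232367256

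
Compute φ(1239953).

960960

First factor: 1239953 = 11 · 13^2 · 23 · 29.
φ(1239953) = 1239953 · (1 − 1/11) · (1 − 1/13) · (1 − 1/23) · (1 − 1/29)
       = 1239953 · 73920/95381 = 960960.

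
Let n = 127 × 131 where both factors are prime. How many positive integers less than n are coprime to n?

16380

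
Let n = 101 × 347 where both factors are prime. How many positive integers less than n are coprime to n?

34600

φ(101) = 101 − 1 = 100.
φ(347) = 347 − 1 = 346.
φ(35047) = 100 × 346 = 34600.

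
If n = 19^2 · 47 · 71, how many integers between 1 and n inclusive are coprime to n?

φ(19^2) = 19^1·(19−1) = 19·18 = 342.
φ(47) = 47 − 1 = 46.
φ(71) = 71 − 1 = 70.
Multiply: 342 · 46 · 70 = 1101240.

1101240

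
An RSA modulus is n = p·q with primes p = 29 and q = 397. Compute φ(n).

11088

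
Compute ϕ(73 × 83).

5904

φ(6059) = 6059 · (1 − 1/73) · (1 − 1/83)
       = 6059 · 5904/6059 = 5904.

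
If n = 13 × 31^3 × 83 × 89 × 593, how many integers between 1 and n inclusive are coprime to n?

1477896837120

φ(1696489695953) = 1696489695953 · (1 − 1/13) · (1 − 1/31) · (1 − 1/83) · (1 − 1/89) · (1 − 1/593)
       = 1696489695953 · 1537873920/1765337873 = 1477896837120.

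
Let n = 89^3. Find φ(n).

697048

φ(704969) = 704969 · (1 − 1/89)
       = 704969 · 88/89 = 697048.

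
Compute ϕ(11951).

Prime factorization: 11951 = 17 × 19 × 37.
φ(11951) = 11951 · (1 − 1/17) · (1 − 1/19) · (1 − 1/37)
       = 11951 · 10368/11951 = 10368.

10368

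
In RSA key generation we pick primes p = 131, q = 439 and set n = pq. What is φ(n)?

56940

For distinct primes, φ(pq) = (p−1)(q−1) = 130 × 438 = 56940.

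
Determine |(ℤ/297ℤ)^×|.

Prime factorization: 297 = 3**3 · 11.
φ(3^3) = 3^3 − 3^2 = 27 − 9 = 18.
φ(11) = 11 − 1 = 10.
Since φ is multiplicative, φ(297) = 18 · 10 = 180.

180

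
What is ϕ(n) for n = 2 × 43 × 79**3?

φ(42401354) = 42401354 · (1 − 1/2) · (1 − 1/43) · (1 − 1/79)
       = 42401354 · 3276/6794 = 20445516.

20445516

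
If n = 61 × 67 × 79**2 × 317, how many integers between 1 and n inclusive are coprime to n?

7710880320

φ(61) = 61 − 1 = 60.
φ(67) = 67 − 1 = 66.
φ(79^2) = 79^2 − 79^1 = 6241 − 79 = 6162.
φ(317) = 317 − 1 = 316.
Multiply: 60 · 66 · 6162 · 316 = 7710880320.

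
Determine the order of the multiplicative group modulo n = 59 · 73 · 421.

1753920

φ(59) = 59 − 1 = 58.
φ(73) = 73 − 1 = 72.
φ(421) = 421 − 1 = 420.
Since φ is multiplicative, φ(1813247) = 58 · 72 · 420 = 1753920.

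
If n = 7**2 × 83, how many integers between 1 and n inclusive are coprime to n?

φ(7^2) = 7^1·(7−1) = 7·6 = 42.
φ(83) = 83 − 1 = 82.
Since φ is multiplicative, φ(4067) = 42 · 82 = 3444.

3444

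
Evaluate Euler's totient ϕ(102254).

Prime factorization: 102254 = 2 · 29 · 41 · 43.
φ(2) = 2 − 1 = 1.
φ(29) = 29 − 1 = 28.
φ(41) = 41 − 1 = 40.
φ(43) = 43 − 1 = 42.
φ(102254) = 1 × 28 × 40 × 42 = 47040.

47040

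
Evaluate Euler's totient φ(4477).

Factor 4477: 4477 = 11**2 · 37.
φ(11^2) = 11^2 − 11^1 = 121 − 11 = 110.
φ(37) = 37 − 1 = 36.
φ(4477) = 110 × 36 = 3960.

3960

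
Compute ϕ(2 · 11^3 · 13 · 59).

φ(2041754) = 2041754 · (1 − 1/2) · (1 − 1/11) · (1 − 1/13) · (1 − 1/59)
       = 2041754 · 6960/16874 = 842160.

842160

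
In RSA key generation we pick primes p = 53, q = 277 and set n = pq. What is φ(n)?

14352

φ(53) = 53 − 1 = 52.
φ(277) = 277 − 1 = 276.
Multiply: 52 · 276 = 14352.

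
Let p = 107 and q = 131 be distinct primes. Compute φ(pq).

φ(14017) = 14017 · (1 − 1/107) · (1 − 1/131)
       = 14017 · 13780/14017 = 13780.

13780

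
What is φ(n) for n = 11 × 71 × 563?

φ(439703) = 439703 · (1 − 1/11) · (1 − 1/71) · (1 − 1/563)
       = 439703 · 393400/439703 = 393400.

393400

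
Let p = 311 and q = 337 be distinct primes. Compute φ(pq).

φ(104807) = 104807 · (1 − 1/311) · (1 − 1/337)
       = 104807 · 104160/104807 = 104160.

104160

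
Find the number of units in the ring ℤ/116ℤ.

56

116 = 2^2 × 29.
φ(116) = 116 · (1 − 1/2) · (1 − 1/29)
       = 116 · 28/58 = 56.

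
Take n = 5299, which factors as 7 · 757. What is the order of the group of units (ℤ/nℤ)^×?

φ(5299) = 5299 · (1 − 1/7) · (1 − 1/757)
       = 5299 · 4536/5299 = 4536.

4536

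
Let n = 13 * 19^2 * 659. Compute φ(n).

2700432

φ(3092687) = 3092687 · (1 − 1/13) · (1 − 1/19) · (1 − 1/659)
       = 3092687 · 142128/162773 = 2700432.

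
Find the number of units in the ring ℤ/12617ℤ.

10800

First factor: 12617 = 11 * 31 * 37.
φ(12617) = 12617 · (1 − 1/11) · (1 − 1/31) · (1 − 1/37)
       = 12617 · 10800/12617 = 10800.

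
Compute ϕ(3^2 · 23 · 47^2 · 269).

76482912

φ(3^2) = 3^2 − 3^1 = 9 − 3 = 6.
φ(23) = 23 − 1 = 22.
φ(47^2) = 47^1·(47−1) = 47·46 = 2162.
φ(269) = 269 − 1 = 268.
φ(123003747) = 6 × 22 × 2162 × 268 = 76482912.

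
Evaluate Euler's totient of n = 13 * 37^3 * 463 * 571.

φ(13) = 13 − 1 = 12.
φ(37^3) = 37^2·(37−1) = 1369·36 = 49284.
φ(463) = 463 − 1 = 462.
φ(571) = 571 − 1 = 570.
φ(174086712397) = 12 × 49284 × 462 × 570 = 155741382720.

155741382720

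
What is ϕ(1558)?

720

First factor: 1558 = 2 × 19 × 41.
φ(2) = 2 − 1 = 1.
φ(19) = 19 − 1 = 18.
φ(41) = 41 − 1 = 40.
φ(1558) = 1 × 18 × 40 = 720.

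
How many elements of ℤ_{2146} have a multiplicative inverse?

2146 = 2 × 29 × 37.
φ(2146) = 2146 · (1 − 1/2) · (1 − 1/29) · (1 − 1/37)
       = 2146 · 1008/2146 = 1008.

1008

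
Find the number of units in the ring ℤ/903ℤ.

504

First factor: 903 = 3 · 7 · 43.
φ(3) = 3 − 1 = 2.
φ(7) = 7 − 1 = 6.
φ(43) = 43 − 1 = 42.
Multiply: 2 · 6 · 42 = 504.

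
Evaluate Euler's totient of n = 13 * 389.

φ(13) = 13 − 1 = 12.
φ(389) = 389 − 1 = 388.
φ(5057) = 12 × 388 = 4656.

4656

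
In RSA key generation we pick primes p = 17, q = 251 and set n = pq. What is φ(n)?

4000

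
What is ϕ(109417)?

82320

First factor: 109417 = 7**3 · 11 · 29.
φ(109417) = 109417 · (1 − 1/7) · (1 − 1/11) · (1 − 1/29)
       = 109417 · 1680/2233 = 82320.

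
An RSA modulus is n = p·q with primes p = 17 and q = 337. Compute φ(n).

For distinct primes, φ(pq) = (p−1)(q−1) = 16 × 336 = 5376.

5376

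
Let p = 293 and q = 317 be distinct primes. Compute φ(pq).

92272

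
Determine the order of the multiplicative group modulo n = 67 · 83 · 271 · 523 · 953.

φ(751132883989) = 751132883989 · (1 − 1/67) · (1 − 1/83) · (1 − 1/271) · (1 − 1/523) · (1 − 1/953)
       = 751132883989 · 726154450560/751132883989 = 726154450560.

726154450560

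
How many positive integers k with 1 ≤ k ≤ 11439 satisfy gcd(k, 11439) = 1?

7200

Prime factorization: 11439 = 3**2 * 31 * 41.
φ(11439) = 11439 · (1 − 1/3) · (1 − 1/31) · (1 − 1/41)
       = 11439 · 2400/3813 = 7200.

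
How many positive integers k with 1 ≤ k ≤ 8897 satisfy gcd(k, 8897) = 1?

Prime factorization: 8897 = 7 × 31 × 41.
φ(7) = 7 − 1 = 6.
φ(31) = 31 − 1 = 30.
φ(41) = 41 − 1 = 40.
φ(8897) = 6 × 30 × 40 = 7200.

7200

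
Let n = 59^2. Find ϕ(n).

φ(59^2) = 59^1·(59−1) = 59·58 = 3422.

3422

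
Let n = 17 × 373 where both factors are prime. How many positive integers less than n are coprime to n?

φ(17) = 17 − 1 = 16.
φ(373) = 373 − 1 = 372.
φ(6341) = 16 × 372 = 5952.

5952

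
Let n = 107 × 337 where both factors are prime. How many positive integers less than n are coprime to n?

φ(n) = (p − 1)(q − 1) = (107−1)(337−1) = 106·336 = 35616.

35616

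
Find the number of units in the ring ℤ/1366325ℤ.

First factor: 1366325 = 5^2 * 31 * 41 * 43.
φ(1366325) = 1366325 · (1 − 1/5) · (1 − 1/31) · (1 − 1/41) · (1 − 1/43)
       = 1366325 · 201600/273265 = 1008000.

1008000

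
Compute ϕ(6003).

3696

Factor 6003: 6003 = 3^2 * 23 * 29.
φ(3^2) = 3^1·(3−1) = 3·2 = 6.
φ(23) = 23 − 1 = 22.
φ(29) = 29 − 1 = 28.
Since φ is multiplicative, φ(6003) = 6 · 22 · 28 = 3696.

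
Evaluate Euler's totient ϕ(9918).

3024

9918 = 2 · 3^2 · 19 · 29.
φ(2) = 2 − 1 = 1.
φ(3^2) = 3^2 − 3^1 = 9 − 3 = 6.
φ(19) = 19 − 1 = 18.
φ(29) = 29 − 1 = 28.
Multiply: 1 · 6 · 18 · 28 = 3024.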